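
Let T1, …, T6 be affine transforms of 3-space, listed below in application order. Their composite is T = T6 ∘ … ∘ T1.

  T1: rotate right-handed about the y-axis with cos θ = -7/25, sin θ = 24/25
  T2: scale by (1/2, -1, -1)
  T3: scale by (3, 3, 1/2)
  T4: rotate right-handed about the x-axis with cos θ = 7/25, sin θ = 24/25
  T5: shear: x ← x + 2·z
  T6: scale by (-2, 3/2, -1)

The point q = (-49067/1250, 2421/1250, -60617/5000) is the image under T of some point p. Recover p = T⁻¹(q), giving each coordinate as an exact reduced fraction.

T1 = [-7/25 0 24/25 0; 0 1 0 0; -24/25 0 -7/25 0; 0 0 0 1]
T2·T1 = [-7/50 0 12/25 0; 0 -1 0 0; 24/25 0 7/25 0; 0 0 0 1]
T3·…·T1 = [-21/50 0 36/25 0; 0 -3 0 0; 12/25 0 7/50 0; 0 0 0 1]
T4·…·T1 = [-21/50 0 36/25 0; -288/625 -21/25 -84/625 0; 84/625 -72/25 49/1250 0; 0 0 0 1]
T5·…·T1 = [-189/1250 -144/25 949/625 0; -288/625 -21/25 -84/625 0; 84/625 -72/25 49/1250 0; 0 0 0 1]
T6·…·T1 = [189/625 288/25 -1898/625 0; -432/625 -63/50 -126/625 0; -84/625 72/25 -49/1250 0; 0 0 0 1]
det M = 27/4; M⁻¹ = [7/75 -768/625 -1708/1875 0; 0 -14/225 8/25 0; -8/25 -224/625 702/625 0; 0 0 0 1]
M⁻¹ · (-49067/1250, 2421/1250, -60617/5000)ᵀ = (5, -4, -7/4)ᵀ

p = (5, -4, -7/4)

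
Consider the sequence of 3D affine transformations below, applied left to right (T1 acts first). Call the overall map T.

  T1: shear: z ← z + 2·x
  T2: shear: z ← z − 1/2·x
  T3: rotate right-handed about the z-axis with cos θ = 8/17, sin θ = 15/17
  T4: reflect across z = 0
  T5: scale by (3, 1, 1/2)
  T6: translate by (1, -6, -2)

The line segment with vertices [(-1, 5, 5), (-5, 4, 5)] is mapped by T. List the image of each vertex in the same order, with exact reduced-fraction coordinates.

image vertices: (-232/17, -77/17, -15/4), (-283/17, -145/17, -3/4)

T1 shear: z ← z + 2·x: (-1, 5, 5) → (-1, 5, 3); (-5, 4, 5) → (-5, 4, -5)
T2 shear: z ← z − 1/2·x: (-1, 5, 3) → (-1, 5, 7/2); (-5, 4, -5) → (-5, 4, -5/2)
T3 rotate right-handed about the z-axis with cos θ = 8/17, sin θ = 15/17: (-1, 5, 7/2) → (-83/17, 25/17, 7/2); (-5, 4, -5/2) → (-100/17, -43/17, -5/2)
T4 reflect across z = 0: (-83/17, 25/17, 7/2) → (-83/17, 25/17, -7/2); (-100/17, -43/17, -5/2) → (-100/17, -43/17, 5/2)
T5 scale by (3, 1, 1/2): (-83/17, 25/17, -7/2) → (-249/17, 25/17, -7/4); (-100/17, -43/17, 5/2) → (-300/17, -43/17, 5/4)
T6 translate by (1, -6, -2): (-249/17, 25/17, -7/4) → (-232/17, -77/17, -15/4); (-300/17, -43/17, 5/4) → (-283/17, -145/17, -3/4)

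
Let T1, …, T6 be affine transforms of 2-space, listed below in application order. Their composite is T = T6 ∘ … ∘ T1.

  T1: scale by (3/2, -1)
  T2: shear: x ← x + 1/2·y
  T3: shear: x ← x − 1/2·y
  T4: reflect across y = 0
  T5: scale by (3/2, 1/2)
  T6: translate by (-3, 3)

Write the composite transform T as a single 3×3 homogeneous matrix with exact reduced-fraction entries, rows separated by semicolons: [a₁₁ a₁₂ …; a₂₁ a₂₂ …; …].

T = [9/4 0 -3; 0 1/2 3; 0 0 1]

T1 = [3/2 0 0; 0 -1 0; 0 0 1]
T2·T1 = [3/2 -1/2 0; 0 -1 0; 0 0 1]
T3·…·T1 = [3/2 0 0; 0 -1 0; 0 0 1]
T4·…·T1 = [3/2 0 0; 0 1 0; 0 0 1]
T5·…·T1 = [9/4 0 0; 0 1/2 0; 0 0 1]
T6·…·T1 = [9/4 0 -3; 0 1/2 3; 0 0 1]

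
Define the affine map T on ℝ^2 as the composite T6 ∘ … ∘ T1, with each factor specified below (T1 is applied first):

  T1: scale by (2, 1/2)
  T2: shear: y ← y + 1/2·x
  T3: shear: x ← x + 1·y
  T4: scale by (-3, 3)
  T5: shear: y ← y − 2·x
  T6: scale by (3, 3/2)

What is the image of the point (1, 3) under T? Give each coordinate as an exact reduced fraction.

T1 scale by (2, 1/2): (1, 3) → (2, 3/2)
T2 shear: y ← y + 1/2·x: (2, 3/2) → (2, 5/2)
T3 shear: x ← x + 1·y: (2, 5/2) → (9/2, 5/2)
T4 scale by (-3, 3): (9/2, 5/2) → (-27/2, 15/2)
T5 shear: y ← y − 2·x: (-27/2, 15/2) → (-27/2, 69/2)
T6 scale by (3, 3/2): (-27/2, 69/2) → (-81/2, 207/4)

T(p) = (-81/2, 207/4)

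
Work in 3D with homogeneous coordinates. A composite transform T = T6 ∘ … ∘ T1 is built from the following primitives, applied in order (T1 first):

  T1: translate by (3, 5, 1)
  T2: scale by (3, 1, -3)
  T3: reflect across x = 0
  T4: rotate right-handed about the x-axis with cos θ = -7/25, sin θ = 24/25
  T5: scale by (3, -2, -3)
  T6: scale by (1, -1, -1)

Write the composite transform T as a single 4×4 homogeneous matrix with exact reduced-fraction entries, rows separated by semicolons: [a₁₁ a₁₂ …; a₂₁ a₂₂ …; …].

T = [-9 0 0 -27; 0 -14/25 144/25 74/25; 0 72/25 63/25 423/25; 0 0 0 1]

T1 = [1 0 0 3; 0 1 0 5; 0 0 1 1; 0 0 0 1]
T2·T1 = [3 0 0 9; 0 1 0 5; 0 0 -3 -3; 0 0 0 1]
T3·…·T1 = [-3 0 0 -9; 0 1 0 5; 0 0 -3 -3; 0 0 0 1]
T4·…·T1 = [-3 0 0 -9; 0 -7/25 72/25 37/25; 0 24/25 21/25 141/25; 0 0 0 1]
T5·…·T1 = [-9 0 0 -27; 0 14/25 -144/25 -74/25; 0 -72/25 -63/25 -423/25; 0 0 0 1]
T6·…·T1 = [-9 0 0 -27; 0 -14/25 144/25 74/25; 0 72/25 63/25 423/25; 0 0 0 1]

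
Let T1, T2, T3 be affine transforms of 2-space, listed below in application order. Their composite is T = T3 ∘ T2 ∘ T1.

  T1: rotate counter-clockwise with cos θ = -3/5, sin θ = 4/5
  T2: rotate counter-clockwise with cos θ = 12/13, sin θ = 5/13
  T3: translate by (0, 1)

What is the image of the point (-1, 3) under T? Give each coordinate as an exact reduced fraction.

T1 rotate counter-clockwise with cos θ = -3/5, sin θ = 4/5: (-1, 3) → (-9/5, -13/5)
T2 rotate counter-clockwise with cos θ = 12/13, sin θ = 5/13: (-9/5, -13/5) → (-43/65, -201/65)
T3 translate by (0, 1): (-43/65, -201/65) → (-43/65, -136/65)

T(p) = (-43/65, -136/65)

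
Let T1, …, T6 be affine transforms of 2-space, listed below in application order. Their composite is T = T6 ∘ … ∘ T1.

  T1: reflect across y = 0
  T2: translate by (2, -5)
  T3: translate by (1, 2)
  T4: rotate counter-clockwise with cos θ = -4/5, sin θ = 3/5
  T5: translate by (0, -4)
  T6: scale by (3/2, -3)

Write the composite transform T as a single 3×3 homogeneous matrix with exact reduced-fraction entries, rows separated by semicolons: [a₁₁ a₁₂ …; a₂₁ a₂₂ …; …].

T = [-6/5 9/10 -9/10; -9/5 -12/5 -3/5; 0 0 1]

T1 = [1 0 0; 0 -1 0; 0 0 1]
T2·T1 = [1 0 2; 0 -1 -5; 0 0 1]
T3·…·T1 = [1 0 3; 0 -1 -3; 0 0 1]
T4·…·T1 = [-4/5 3/5 -3/5; 3/5 4/5 21/5; 0 0 1]
T5·…·T1 = [-4/5 3/5 -3/5; 3/5 4/5 1/5; 0 0 1]
T6·…·T1 = [-6/5 9/10 -9/10; -9/5 -12/5 -3/5; 0 0 1]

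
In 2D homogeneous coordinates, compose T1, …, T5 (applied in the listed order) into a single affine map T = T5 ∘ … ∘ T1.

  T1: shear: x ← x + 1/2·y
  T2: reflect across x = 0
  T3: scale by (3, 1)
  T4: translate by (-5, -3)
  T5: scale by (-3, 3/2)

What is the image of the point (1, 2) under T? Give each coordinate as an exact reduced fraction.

T(p) = (33, -3/2)

T1 shear: x ← x + 1/2·y: (1, 2) → (2, 2)
T2 reflect across x = 0: (2, 2) → (-2, 2)
T3 scale by (3, 1): (-2, 2) → (-6, 2)
T4 translate by (-5, -3): (-6, 2) → (-11, -1)
T5 scale by (-3, 3/2): (-11, -1) → (33, -3/2)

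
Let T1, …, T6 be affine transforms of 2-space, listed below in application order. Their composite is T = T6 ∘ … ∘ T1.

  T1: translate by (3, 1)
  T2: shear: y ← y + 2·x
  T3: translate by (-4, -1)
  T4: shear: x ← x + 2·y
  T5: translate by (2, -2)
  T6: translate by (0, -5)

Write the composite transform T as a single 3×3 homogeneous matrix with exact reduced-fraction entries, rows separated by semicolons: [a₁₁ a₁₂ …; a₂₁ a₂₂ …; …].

T = [5 2 13; 2 1 -1; 0 0 1]

T1 = [1 0 3; 0 1 1; 0 0 1]
T2·T1 = [1 0 3; 2 1 7; 0 0 1]
T3·…·T1 = [1 0 -1; 2 1 6; 0 0 1]
T4·…·T1 = [5 2 11; 2 1 6; 0 0 1]
T5·…·T1 = [5 2 13; 2 1 4; 0 0 1]
T6·…·T1 = [5 2 13; 2 1 -1; 0 0 1]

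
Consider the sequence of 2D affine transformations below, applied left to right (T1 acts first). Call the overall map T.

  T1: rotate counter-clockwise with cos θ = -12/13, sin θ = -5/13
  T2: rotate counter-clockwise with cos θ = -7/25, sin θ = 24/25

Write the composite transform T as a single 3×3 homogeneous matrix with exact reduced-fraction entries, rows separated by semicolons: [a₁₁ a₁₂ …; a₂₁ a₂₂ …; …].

T1 = [-12/13 5/13 0; -5/13 -12/13 0; 0 0 1]
T2·T1 = [204/325 253/325 0; -253/325 204/325 0; 0 0 1]

T = [204/325 253/325 0; -253/325 204/325 0; 0 0 1]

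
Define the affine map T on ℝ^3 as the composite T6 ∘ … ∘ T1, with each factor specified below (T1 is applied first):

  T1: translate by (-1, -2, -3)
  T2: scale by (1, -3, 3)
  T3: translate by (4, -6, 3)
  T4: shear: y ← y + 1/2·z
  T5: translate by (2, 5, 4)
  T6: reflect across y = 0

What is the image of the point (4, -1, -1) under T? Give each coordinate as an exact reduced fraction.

T(p) = (9, -7/2, -5)

T1 translate by (-1, -2, -3): (4, -1, -1) → (3, -3, -4)
T2 scale by (1, -3, 3): (3, -3, -4) → (3, 9, -12)
T3 translate by (4, -6, 3): (3, 9, -12) → (7, 3, -9)
T4 shear: y ← y + 1/2·z: (7, 3, -9) → (7, -3/2, -9)
T5 translate by (2, 5, 4): (7, -3/2, -9) → (9, 7/2, -5)
T6 reflect across y = 0: (9, 7/2, -5) → (9, -7/2, -5)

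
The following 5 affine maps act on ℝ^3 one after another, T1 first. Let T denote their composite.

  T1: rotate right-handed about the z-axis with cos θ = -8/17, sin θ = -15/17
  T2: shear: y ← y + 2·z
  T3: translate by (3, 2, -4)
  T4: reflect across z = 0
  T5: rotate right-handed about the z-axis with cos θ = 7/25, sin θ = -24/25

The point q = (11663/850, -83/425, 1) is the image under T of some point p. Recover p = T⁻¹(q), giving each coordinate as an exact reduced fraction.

p = (-5, -3/2, 3)

T1 = [-8/17 15/17 0 0; -15/17 -8/17 0 0; 0 0 1 0; 0 0 0 1]
T2·T1 = [-8/17 15/17 0 0; -15/17 -8/17 2 0; 0 0 1 0; 0 0 0 1]
T3·…·T1 = [-8/17 15/17 0 3; -15/17 -8/17 2 2; 0 0 1 -4; 0 0 0 1]
T4·…·T1 = [-8/17 15/17 0 3; -15/17 -8/17 2 2; 0 0 -1 4; 0 0 0 1]
T5·…·T1 = [-416/425 -87/425 48/25 69/25; 87/425 -416/425 14/25 -58/25; 0 0 -1 4; 0 0 0 1]
det M = -1; M⁻¹ = [-416/425 87/425 -30/17 174/17; -87/425 -416/425 -16/17 35/17; 0 0 -1 4; 0 0 0 1]
M⁻¹ · (11663/850, -83/425, 1)ᵀ = (-5, -3/2, 3)ᵀ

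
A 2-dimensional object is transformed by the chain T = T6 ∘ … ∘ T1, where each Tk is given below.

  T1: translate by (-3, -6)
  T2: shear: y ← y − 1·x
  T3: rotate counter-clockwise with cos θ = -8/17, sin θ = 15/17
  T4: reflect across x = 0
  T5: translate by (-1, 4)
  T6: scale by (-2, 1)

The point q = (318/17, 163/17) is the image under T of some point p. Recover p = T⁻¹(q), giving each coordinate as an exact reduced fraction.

T1 = [1 0 -3; 0 1 -6; 0 0 1]
T2·T1 = [1 0 -3; -1 1 -3; 0 0 1]
T3·…·T1 = [7/17 -15/17 69/17; 23/17 -8/17 -21/17; 0 0 1]
T4·…·T1 = [-7/17 15/17 -69/17; 23/17 -8/17 -21/17; 0 0 1]
T5·…·T1 = [-7/17 15/17 -86/17; 23/17 -8/17 47/17; 0 0 1]
T6·…·T1 = [14/17 -30/17 172/17; 23/17 -8/17 47/17; 0 0 1]
det M = 2; M⁻¹ = [-4/17 15/17 -1/17; -23/34 7/17 97/17; 0 0 1]
M⁻¹ · (318/17, 163/17)ᵀ = (4, -3)ᵀ

p = (4, -3)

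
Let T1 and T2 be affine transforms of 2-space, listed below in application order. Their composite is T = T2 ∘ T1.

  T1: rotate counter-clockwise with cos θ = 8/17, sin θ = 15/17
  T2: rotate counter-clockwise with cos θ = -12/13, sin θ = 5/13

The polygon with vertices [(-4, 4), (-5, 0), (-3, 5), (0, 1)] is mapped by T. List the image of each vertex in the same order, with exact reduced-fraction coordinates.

T1 rotate counter-clockwise with cos θ = 8/17, sin θ = 15/17: (-4, 4) → (-92/17, -28/17); (-5, 0) → (-40/17, -75/17); (-3, 5) → (-99/17, -5/17); (0, 1) → (-15/17, 8/17)
T2 rotate counter-clockwise with cos θ = -12/13, sin θ = 5/13: (-92/17, -28/17) → (1244/221, -124/221); (-40/17, -75/17) → (855/221, 700/221); (-99/17, -5/17) → (1213/221, -435/221); (-15/17, 8/17) → (140/221, -171/221)

image vertices: (1244/221, -124/221), (855/221, 700/221), (1213/221, -435/221), (140/221, -171/221)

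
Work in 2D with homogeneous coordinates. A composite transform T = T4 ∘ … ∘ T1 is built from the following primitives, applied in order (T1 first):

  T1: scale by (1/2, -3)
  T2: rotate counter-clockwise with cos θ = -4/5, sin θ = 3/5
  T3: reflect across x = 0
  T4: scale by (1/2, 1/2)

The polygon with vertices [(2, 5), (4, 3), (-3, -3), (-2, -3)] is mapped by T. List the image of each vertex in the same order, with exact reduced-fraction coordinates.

T1 scale by (1/2, -3): (2, 5) → (1, -15); (4, 3) → (2, -9); (-3, -3) → (-3/2, 9); (-2, -3) → (-1, 9)
T2 rotate counter-clockwise with cos θ = -4/5, sin θ = 3/5: (1, -15) → (41/5, 63/5); (2, -9) → (19/5, 42/5); (-3/2, 9) → (-21/5, -81/10); (-1, 9) → (-23/5, -39/5)
T3 reflect across x = 0: (41/5, 63/5) → (-41/5, 63/5); (19/5, 42/5) → (-19/5, 42/5); (-21/5, -81/10) → (21/5, -81/10); (-23/5, -39/5) → (23/5, -39/5)
T4 scale by (1/2, 1/2): (-41/5, 63/5) → (-41/10, 63/10); (-19/5, 42/5) → (-19/10, 21/5); (21/5, -81/10) → (21/10, -81/20); (23/5, -39/5) → (23/10, -39/10)

image vertices: (-41/10, 63/10), (-19/10, 21/5), (21/10, -81/20), (23/10, -39/10)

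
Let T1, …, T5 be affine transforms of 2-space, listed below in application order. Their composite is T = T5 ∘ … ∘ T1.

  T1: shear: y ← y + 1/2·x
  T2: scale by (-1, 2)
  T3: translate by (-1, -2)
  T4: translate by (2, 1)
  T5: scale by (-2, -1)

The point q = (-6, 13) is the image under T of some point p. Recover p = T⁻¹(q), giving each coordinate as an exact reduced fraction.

p = (-2, -5)

T1 = [1 0 0; 1/2 1 0; 0 0 1]
T2·T1 = [-1 0 0; 1 2 0; 0 0 1]
T3·…·T1 = [-1 0 -1; 1 2 -2; 0 0 1]
T4·…·T1 = [-1 0 1; 1 2 -1; 0 0 1]
T5·…·T1 = [2 0 -2; -1 -2 1; 0 0 1]
det M = -4; M⁻¹ = [1/2 0 1; -1/4 -1/2 0; 0 0 1]
M⁻¹ · (-6, 13)ᵀ = (-2, -5)ᵀ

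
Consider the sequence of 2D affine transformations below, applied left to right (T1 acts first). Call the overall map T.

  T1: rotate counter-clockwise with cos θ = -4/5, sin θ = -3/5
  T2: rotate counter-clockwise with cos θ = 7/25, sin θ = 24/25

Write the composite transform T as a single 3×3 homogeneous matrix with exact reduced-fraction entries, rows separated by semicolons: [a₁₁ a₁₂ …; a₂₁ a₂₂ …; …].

T = [44/125 117/125 0; -117/125 44/125 0; 0 0 1]

T1 = [-4/5 3/5 0; -3/5 -4/5 0; 0 0 1]
T2·T1 = [44/125 117/125 0; -117/125 44/125 0; 0 0 1]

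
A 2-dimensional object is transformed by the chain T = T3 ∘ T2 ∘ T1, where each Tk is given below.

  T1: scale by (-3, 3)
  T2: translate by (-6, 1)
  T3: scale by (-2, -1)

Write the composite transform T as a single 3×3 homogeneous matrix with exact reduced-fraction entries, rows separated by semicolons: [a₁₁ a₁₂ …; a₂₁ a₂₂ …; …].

T = [6 0 12; 0 -3 -1; 0 0 1]

T1 = [-3 0 0; 0 3 0; 0 0 1]
T2·T1 = [-3 0 -6; 0 3 1; 0 0 1]
T3·…·T1 = [6 0 12; 0 -3 -1; 0 0 1]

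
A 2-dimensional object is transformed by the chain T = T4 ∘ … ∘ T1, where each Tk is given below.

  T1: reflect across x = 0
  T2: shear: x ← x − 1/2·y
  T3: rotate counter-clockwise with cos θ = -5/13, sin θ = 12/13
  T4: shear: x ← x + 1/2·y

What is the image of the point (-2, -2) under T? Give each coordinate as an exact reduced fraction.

T(p) = (32/13, 46/13)

T1 reflect across x = 0: (-2, -2) → (2, -2)
T2 shear: x ← x − 1/2·y: (2, -2) → (3, -2)
T3 rotate counter-clockwise with cos θ = -5/13, sin θ = 12/13: (3, -2) → (9/13, 46/13)
T4 shear: x ← x + 1/2·y: (9/13, 46/13) → (32/13, 46/13)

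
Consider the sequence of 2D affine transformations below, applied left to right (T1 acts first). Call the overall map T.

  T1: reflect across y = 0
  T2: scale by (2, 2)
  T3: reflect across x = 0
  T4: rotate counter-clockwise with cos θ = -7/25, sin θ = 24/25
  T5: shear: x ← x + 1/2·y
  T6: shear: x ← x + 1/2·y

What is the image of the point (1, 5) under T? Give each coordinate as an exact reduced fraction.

T(p) = (276/25, 22/25)

T1 reflect across y = 0: (1, 5) → (1, -5)
T2 scale by (2, 2): (1, -5) → (2, -10)
T3 reflect across x = 0: (2, -10) → (-2, -10)
T4 rotate counter-clockwise with cos θ = -7/25, sin θ = 24/25: (-2, -10) → (254/25, 22/25)
T5 shear: x ← x + 1/2·y: (254/25, 22/25) → (53/5, 22/25)
T6 shear: x ← x + 1/2·y: (53/5, 22/25) → (276/25, 22/25)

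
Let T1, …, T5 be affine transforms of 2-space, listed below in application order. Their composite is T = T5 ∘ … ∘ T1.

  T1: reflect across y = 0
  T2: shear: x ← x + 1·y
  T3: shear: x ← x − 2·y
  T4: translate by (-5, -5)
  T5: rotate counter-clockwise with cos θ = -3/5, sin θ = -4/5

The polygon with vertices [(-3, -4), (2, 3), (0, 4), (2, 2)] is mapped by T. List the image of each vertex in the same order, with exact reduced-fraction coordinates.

T1 reflect across y = 0: (-3, -4) → (-3, 4); (2, 3) → (2, -3); (0, 4) → (0, -4); (2, 2) → (2, -2)
T2 shear: x ← x + 1·y: (-3, 4) → (1, 4); (2, -3) → (-1, -3); (0, -4) → (-4, -4); (2, -2) → (0, -2)
T3 shear: x ← x − 2·y: (1, 4) → (-7, 4); (-1, -3) → (5, -3); (-4, -4) → (4, -4); (0, -2) → (4, -2)
T4 translate by (-5, -5): (-7, 4) → (-12, -1); (5, -3) → (0, -8); (4, -4) → (-1, -9); (4, -2) → (-1, -7)
T5 rotate counter-clockwise with cos θ = -3/5, sin θ = -4/5: (-12, -1) → (32/5, 51/5); (0, -8) → (-32/5, 24/5); (-1, -9) → (-33/5, 31/5); (-1, -7) → (-5, 5)

image vertices: (32/5, 51/5), (-32/5, 24/5), (-33/5, 31/5), (-5, 5)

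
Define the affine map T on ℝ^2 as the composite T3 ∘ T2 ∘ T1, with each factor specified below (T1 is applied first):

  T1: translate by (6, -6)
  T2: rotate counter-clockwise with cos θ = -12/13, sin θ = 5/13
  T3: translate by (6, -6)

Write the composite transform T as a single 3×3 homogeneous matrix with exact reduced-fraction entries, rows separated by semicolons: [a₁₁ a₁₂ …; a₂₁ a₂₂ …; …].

T = [-12/13 -5/13 36/13; 5/13 -12/13 24/13; 0 0 1]

T1 = [1 0 6; 0 1 -6; 0 0 1]
T2·T1 = [-12/13 -5/13 -42/13; 5/13 -12/13 102/13; 0 0 1]
T3·…·T1 = [-12/13 -5/13 36/13; 5/13 -12/13 24/13; 0 0 1]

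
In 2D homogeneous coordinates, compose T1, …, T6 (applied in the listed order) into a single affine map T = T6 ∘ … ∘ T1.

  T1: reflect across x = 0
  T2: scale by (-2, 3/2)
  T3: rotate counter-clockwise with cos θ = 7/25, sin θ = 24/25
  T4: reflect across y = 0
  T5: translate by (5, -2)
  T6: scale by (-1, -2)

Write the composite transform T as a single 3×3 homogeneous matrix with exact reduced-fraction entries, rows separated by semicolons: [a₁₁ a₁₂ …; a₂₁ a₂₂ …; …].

T = [-14/25 36/25 -5; 96/25 21/25 4; 0 0 1]

T1 = [-1 0 0; 0 1 0; 0 0 1]
T2·T1 = [2 0 0; 0 3/2 0; 0 0 1]
T3·…·T1 = [14/25 -36/25 0; 48/25 21/50 0; 0 0 1]
T4·…·T1 = [14/25 -36/25 0; -48/25 -21/50 0; 0 0 1]
T5·…·T1 = [14/25 -36/25 5; -48/25 -21/50 -2; 0 0 1]
T6·…·T1 = [-14/25 36/25 -5; 96/25 21/25 4; 0 0 1]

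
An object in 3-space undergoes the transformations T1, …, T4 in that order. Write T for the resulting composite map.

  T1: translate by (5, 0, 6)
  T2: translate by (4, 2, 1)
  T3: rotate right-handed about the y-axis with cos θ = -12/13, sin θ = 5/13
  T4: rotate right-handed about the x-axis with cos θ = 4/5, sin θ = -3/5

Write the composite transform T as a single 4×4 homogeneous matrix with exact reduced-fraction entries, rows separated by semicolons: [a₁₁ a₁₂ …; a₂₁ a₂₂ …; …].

T = [-12/13 0 5/13 -73/13; -3/13 4/5 -36/65 -283/65; -4/13 -3/5 -48/65 -594/65; 0 0 0 1]

T1 = [1 0 0 5; 0 1 0 0; 0 0 1 6; 0 0 0 1]
T2·T1 = [1 0 0 9; 0 1 0 2; 0 0 1 7; 0 0 0 1]
T3·…·T1 = [-12/13 0 5/13 -73/13; 0 1 0 2; -5/13 0 -12/13 -129/13; 0 0 0 1]
T4·…·T1 = [-12/13 0 5/13 -73/13; -3/13 4/5 -36/65 -283/65; -4/13 -3/5 -48/65 -594/65; 0 0 0 1]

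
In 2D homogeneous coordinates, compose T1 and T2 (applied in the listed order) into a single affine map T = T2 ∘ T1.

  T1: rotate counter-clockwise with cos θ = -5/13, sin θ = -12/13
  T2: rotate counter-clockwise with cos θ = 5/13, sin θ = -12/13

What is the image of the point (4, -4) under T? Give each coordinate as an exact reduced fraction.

T1 rotate counter-clockwise with cos θ = -5/13, sin θ = -12/13: (4, -4) → (-68/13, -28/13)
T2 rotate counter-clockwise with cos θ = 5/13, sin θ = -12/13: (-68/13, -28/13) → (-4, 4)

T(p) = (-4, 4)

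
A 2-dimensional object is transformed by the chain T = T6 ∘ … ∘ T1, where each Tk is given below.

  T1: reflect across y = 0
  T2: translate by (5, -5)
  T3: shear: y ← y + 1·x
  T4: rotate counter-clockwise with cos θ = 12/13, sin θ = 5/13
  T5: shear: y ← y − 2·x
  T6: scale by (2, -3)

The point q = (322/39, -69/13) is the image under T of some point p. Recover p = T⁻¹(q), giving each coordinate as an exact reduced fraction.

T1 = [1 0 0; 0 -1 0; 0 0 1]
T2·T1 = [1 0 5; 0 -1 -5; 0 0 1]
T3·…·T1 = [1 0 5; 1 -1 0; 0 0 1]
T4·…·T1 = [7/13 5/13 60/13; 17/13 -12/13 25/13; 0 0 1]
T5·…·T1 = [7/13 5/13 60/13; 3/13 -22/13 -95/13; 0 0 1]
T6·…·T1 = [14/13 10/13 120/13; -9/13 66/13 285/13; 0 0 1]
det M = 6; M⁻¹ = [11/13 -5/39 -5; 3/26 7/39 -5; 0 0 1]
M⁻¹ · (322/39, -69/13)ᵀ = (8/3, -5)ᵀ

p = (8/3, -5)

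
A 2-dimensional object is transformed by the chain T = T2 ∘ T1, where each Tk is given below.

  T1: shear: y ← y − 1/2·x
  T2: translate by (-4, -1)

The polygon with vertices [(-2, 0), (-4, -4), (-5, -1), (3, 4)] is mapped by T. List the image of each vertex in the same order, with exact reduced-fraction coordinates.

image vertices: (-6, 0), (-8, -3), (-9, 1/2), (-1, 3/2)

T1 shear: y ← y − 1/2·x: (-2, 0) → (-2, 1); (-4, -4) → (-4, -2); (-5, -1) → (-5, 3/2); (3, 4) → (3, 5/2)
T2 translate by (-4, -1): (-2, 1) → (-6, 0); (-4, -2) → (-8, -3); (-5, 3/2) → (-9, 1/2); (3, 5/2) → (-1, 3/2)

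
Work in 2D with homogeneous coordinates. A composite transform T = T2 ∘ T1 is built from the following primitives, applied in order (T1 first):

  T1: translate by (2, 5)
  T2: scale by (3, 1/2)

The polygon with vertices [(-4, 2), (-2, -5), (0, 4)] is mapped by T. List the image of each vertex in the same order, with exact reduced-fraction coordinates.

T1 translate by (2, 5): (-4, 2) → (-2, 7); (-2, -5) → (0, 0); (0, 4) → (2, 9)
T2 scale by (3, 1/2): (-2, 7) → (-6, 7/2); (0, 0) → (0, 0); (2, 9) → (6, 9/2)

image vertices: (-6, 7/2), (0, 0), (6, 9/2)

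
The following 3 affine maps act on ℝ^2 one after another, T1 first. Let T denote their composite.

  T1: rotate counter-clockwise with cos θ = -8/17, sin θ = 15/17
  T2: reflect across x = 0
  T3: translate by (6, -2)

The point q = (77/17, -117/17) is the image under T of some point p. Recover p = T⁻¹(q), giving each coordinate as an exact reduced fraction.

T1 = [-8/17 -15/17 0; 15/17 -8/17 0; 0 0 1]
T2·T1 = [8/17 15/17 0; 15/17 -8/17 0; 0 0 1]
T3·…·T1 = [8/17 15/17 6; 15/17 -8/17 -2; 0 0 1]
det M = -1; M⁻¹ = [8/17 15/17 -18/17; 15/17 -8/17 -106/17; 0 0 1]
M⁻¹ · (77/17, -117/17)ᵀ = (-5, 1)ᵀ

p = (-5, 1)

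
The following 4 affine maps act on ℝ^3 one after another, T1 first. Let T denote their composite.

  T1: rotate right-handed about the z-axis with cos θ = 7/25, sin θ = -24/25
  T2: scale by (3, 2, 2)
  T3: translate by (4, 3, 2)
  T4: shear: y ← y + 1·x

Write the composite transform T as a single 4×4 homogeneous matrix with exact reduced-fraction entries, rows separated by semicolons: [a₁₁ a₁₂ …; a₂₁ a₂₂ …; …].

T = [21/25 72/25 0 4; -27/25 86/25 0 7; 0 0 2 2; 0 0 0 1]

T1 = [7/25 24/25 0 0; -24/25 7/25 0 0; 0 0 1 0; 0 0 0 1]
T2·T1 = [21/25 72/25 0 0; -48/25 14/25 0 0; 0 0 2 0; 0 0 0 1]
T3·…·T1 = [21/25 72/25 0 4; -48/25 14/25 0 3; 0 0 2 2; 0 0 0 1]
T4·…·T1 = [21/25 72/25 0 4; -27/25 86/25 0 7; 0 0 2 2; 0 0 0 1]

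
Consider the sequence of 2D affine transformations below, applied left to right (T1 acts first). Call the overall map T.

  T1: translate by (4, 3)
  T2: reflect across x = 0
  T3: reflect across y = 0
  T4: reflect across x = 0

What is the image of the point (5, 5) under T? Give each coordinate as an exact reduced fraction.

T(p) = (9, -8)

T1 translate by (4, 3): (5, 5) → (9, 8)
T2 reflect across x = 0: (9, 8) → (-9, 8)
T3 reflect across y = 0: (-9, 8) → (-9, -8)
T4 reflect across x = 0: (-9, -8) → (9, -8)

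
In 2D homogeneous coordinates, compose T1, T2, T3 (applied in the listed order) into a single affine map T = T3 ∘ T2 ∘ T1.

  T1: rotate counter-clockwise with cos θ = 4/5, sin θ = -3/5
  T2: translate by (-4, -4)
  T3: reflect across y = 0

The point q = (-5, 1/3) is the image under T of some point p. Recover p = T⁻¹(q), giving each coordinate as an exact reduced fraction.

p = (-3, 7/3)

T1 = [4/5 3/5 0; -3/5 4/5 0; 0 0 1]
T2·T1 = [4/5 3/5 -4; -3/5 4/5 -4; 0 0 1]
T3·…·T1 = [4/5 3/5 -4; 3/5 -4/5 4; 0 0 1]
det M = -1; M⁻¹ = [4/5 3/5 4/5; 3/5 -4/5 28/5; 0 0 1]
M⁻¹ · (-5, 1/3)ᵀ = (-3, 7/3)ᵀ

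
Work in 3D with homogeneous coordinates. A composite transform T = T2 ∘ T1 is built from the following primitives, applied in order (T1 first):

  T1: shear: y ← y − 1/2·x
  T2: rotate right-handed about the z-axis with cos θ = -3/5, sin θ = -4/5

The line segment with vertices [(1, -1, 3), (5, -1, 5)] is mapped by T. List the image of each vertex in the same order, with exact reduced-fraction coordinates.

T1 shear: y ← y − 1/2·x: (1, -1, 3) → (1, -3/2, 3); (5, -1, 5) → (5, -7/2, 5)
T2 rotate right-handed about the z-axis with cos θ = -3/5, sin θ = -4/5: (1, -3/2, 3) → (-9/5, 1/10, 3); (5, -7/2, 5) → (-29/5, -19/10, 5)

image vertices: (-9/5, 1/10, 3), (-29/5, -19/10, 5)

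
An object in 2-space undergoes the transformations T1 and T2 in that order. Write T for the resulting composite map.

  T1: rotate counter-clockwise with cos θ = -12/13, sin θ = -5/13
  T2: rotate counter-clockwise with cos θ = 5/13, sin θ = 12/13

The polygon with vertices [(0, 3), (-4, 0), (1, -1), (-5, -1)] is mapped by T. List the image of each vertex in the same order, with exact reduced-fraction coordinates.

T1 rotate counter-clockwise with cos θ = -12/13, sin θ = -5/13: (0, 3) → (15/13, -36/13); (-4, 0) → (48/13, 20/13); (1, -1) → (-17/13, 7/13); (-5, -1) → (55/13, 37/13)
T2 rotate counter-clockwise with cos θ = 5/13, sin θ = 12/13: (15/13, -36/13) → (3, 0); (48/13, 20/13) → (0, 4); (-17/13, 7/13) → (-1, -1); (55/13, 37/13) → (-1, 5)

image vertices: (3, 0), (0, 4), (-1, -1), (-1, 5)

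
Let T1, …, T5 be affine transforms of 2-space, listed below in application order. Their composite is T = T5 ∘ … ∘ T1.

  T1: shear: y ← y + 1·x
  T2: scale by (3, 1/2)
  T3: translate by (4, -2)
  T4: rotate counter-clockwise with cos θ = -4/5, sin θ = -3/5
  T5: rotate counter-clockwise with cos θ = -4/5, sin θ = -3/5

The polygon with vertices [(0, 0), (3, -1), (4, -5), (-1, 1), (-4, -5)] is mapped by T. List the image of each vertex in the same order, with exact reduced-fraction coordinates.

image vertices: (76/25, 82/25), (23/5, 61/5), (172/25, 733/50), (11/5, 2/5), (4, -19/2)

T1 shear: y ← y + 1·x: (0, 0) → (0, 0); (3, -1) → (3, 2); (4, -5) → (4, -1); (-1, 1) → (-1, 0); (-4, -5) → (-4, -9)
T2 scale by (3, 1/2): (0, 0) → (0, 0); (3, 2) → (9, 1); (4, -1) → (12, -1/2); (-1, 0) → (-3, 0); (-4, -9) → (-12, -9/2)
T3 translate by (4, -2): (0, 0) → (4, -2); (9, 1) → (13, -1); (12, -1/2) → (16, -5/2); (-3, 0) → (1, -2); (-12, -9/2) → (-8, -13/2)
T4 rotate counter-clockwise with cos θ = -4/5, sin θ = -3/5: (4, -2) → (-22/5, -4/5); (13, -1) → (-11, -7); (16, -5/2) → (-143/10, -38/5); (1, -2) → (-2, 1); (-8, -13/2) → (5/2, 10)
T5 rotate counter-clockwise with cos θ = -4/5, sin θ = -3/5: (-22/5, -4/5) → (76/25, 82/25); (-11, -7) → (23/5, 61/5); (-143/10, -38/5) → (172/25, 733/50); (-2, 1) → (11/5, 2/5); (5/2, 10) → (4, -19/2)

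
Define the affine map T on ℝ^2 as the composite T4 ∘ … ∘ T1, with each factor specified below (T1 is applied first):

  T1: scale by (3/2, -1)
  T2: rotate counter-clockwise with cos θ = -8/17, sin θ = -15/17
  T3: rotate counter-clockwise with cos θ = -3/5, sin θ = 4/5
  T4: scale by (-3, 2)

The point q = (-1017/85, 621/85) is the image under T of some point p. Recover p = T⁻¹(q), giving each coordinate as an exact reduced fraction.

p = (3, -3)

T1 = [3/2 0 0; 0 -1 0; 0 0 1]
T2·T1 = [-12/17 -15/17 0; -45/34 8/17 0; 0 0 1]
T3·…·T1 = [126/85 13/85 0; 39/170 -84/85 0; 0 0 1]
T4·…·T1 = [-378/85 -39/85 0; 39/85 -168/85 0; 0 0 1]
det M = 9; M⁻¹ = [-56/255 13/255 0; -13/255 -42/85 0; 0 0 1]
M⁻¹ · (-1017/85, 621/85)ᵀ = (3, -3)ᵀ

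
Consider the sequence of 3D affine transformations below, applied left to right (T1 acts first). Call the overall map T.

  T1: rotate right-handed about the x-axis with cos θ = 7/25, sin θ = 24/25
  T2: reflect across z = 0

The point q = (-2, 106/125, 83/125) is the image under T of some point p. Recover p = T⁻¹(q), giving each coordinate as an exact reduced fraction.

p = (-2, -2/5, -1)

T1 = [1 0 0 0; 0 7/25 -24/25 0; 0 24/25 7/25 0; 0 0 0 1]
T2·T1 = [1 0 0 0; 0 7/25 -24/25 0; 0 -24/25 -7/25 0; 0 0 0 1]
det M = -1; M⁻¹ = [1 0 0 0; 0 7/25 -24/25 0; 0 -24/25 -7/25 0; 0 0 0 1]
M⁻¹ · (-2, 106/125, 83/125)ᵀ = (-2, -2/5, -1)ᵀ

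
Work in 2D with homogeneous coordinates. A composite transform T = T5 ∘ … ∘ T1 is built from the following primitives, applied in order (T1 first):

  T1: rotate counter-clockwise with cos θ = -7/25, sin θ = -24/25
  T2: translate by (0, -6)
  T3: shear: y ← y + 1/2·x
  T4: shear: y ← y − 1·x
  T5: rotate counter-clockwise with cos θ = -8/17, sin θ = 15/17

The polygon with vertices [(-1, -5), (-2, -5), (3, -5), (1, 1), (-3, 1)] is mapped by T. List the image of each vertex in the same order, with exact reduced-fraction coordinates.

image vertices: (2843/850, -1419/425), (1058/425, -1478/425), (5751/850, -1183/425), (5413/850, 1771/425), (501/170, 307/85)

T1 rotate counter-clockwise with cos θ = -7/25, sin θ = -24/25: (-1, -5) → (-113/25, 59/25); (-2, -5) → (-106/25, 83/25); (3, -5) → (-141/25, -37/25); (1, 1) → (17/25, -31/25); (-3, 1) → (9/5, 13/5)
T2 translate by (0, -6): (-113/25, 59/25) → (-113/25, -91/25); (-106/25, 83/25) → (-106/25, -67/25); (-141/25, -37/25) → (-141/25, -187/25); (17/25, -31/25) → (17/25, -181/25); (9/5, 13/5) → (9/5, -17/5)
T3 shear: y ← y + 1/2·x: (-113/25, -91/25) → (-113/25, -59/10); (-106/25, -67/25) → (-106/25, -24/5); (-141/25, -187/25) → (-141/25, -103/10); (17/25, -181/25) → (17/25, -69/10); (9/5, -17/5) → (9/5, -5/2)
T4 shear: y ← y − 1·x: (-113/25, -59/10) → (-113/25, -69/50); (-106/25, -24/5) → (-106/25, -14/25); (-141/25, -103/10) → (-141/25, -233/50); (17/25, -69/10) → (17/25, -379/50); (9/5, -5/2) → (9/5, -43/10)
T5 rotate counter-clockwise with cos θ = -8/17, sin θ = 15/17: (-113/25, -69/50) → (2843/850, -1419/425); (-106/25, -14/25) → (1058/425, -1478/425); (-141/25, -233/50) → (5751/850, -1183/425); (17/25, -379/50) → (5413/850, 1771/425); (9/5, -43/10) → (501/170, 307/85)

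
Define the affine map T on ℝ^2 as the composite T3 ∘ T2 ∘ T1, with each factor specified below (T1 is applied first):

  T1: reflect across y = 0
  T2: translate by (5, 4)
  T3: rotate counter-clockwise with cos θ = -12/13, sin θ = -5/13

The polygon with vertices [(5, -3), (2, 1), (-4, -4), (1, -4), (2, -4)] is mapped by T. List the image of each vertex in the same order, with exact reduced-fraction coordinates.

image vertices: (-85/13, -134/13), (-69/13, -71/13), (28/13, -101/13), (-32/13, -126/13), (-44/13, -131/13)

T1 reflect across y = 0: (5, -3) → (5, 3); (2, 1) → (2, -1); (-4, -4) → (-4, 4); (1, -4) → (1, 4); (2, -4) → (2, 4)
T2 translate by (5, 4): (5, 3) → (10, 7); (2, -1) → (7, 3); (-4, 4) → (1, 8); (1, 4) → (6, 8); (2, 4) → (7, 8)
T3 rotate counter-clockwise with cos θ = -12/13, sin θ = -5/13: (10, 7) → (-85/13, -134/13); (7, 3) → (-69/13, -71/13); (1, 8) → (28/13, -101/13); (6, 8) → (-32/13, -126/13); (7, 8) → (-44/13, -131/13)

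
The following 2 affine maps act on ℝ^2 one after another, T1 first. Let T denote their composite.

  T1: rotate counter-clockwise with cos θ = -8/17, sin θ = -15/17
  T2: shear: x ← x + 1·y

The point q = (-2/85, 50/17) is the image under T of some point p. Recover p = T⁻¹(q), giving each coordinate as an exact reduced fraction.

T1 = [-8/17 15/17 0; -15/17 -8/17 0; 0 0 1]
T2·T1 = [-23/17 7/17 0; -15/17 -8/17 0; 0 0 1]
det M = 1; M⁻¹ = [-8/17 -7/17 0; 15/17 -23/17 0; 0 0 1]
M⁻¹ · (-2/85, 50/17)ᵀ = (-6/5, -4)ᵀ

p = (-6/5, -4)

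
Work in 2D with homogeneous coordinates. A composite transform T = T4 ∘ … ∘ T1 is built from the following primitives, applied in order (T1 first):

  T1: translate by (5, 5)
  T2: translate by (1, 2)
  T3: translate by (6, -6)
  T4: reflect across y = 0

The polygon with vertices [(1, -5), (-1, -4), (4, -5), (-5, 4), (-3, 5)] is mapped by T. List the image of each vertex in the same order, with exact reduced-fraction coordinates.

image vertices: (13, 4), (11, 3), (16, 4), (7, -5), (9, -6)

T1 translate by (5, 5): (1, -5) → (6, 0); (-1, -4) → (4, 1); (4, -5) → (9, 0); (-5, 4) → (0, 9); (-3, 5) → (2, 10)
T2 translate by (1, 2): (6, 0) → (7, 2); (4, 1) → (5, 3); (9, 0) → (10, 2); (0, 9) → (1, 11); (2, 10) → (3, 12)
T3 translate by (6, -6): (7, 2) → (13, -4); (5, 3) → (11, -3); (10, 2) → (16, -4); (1, 11) → (7, 5); (3, 12) → (9, 6)
T4 reflect across y = 0: (13, -4) → (13, 4); (11, -3) → (11, 3); (16, -4) → (16, 4); (7, 5) → (7, -5); (9, 6) → (9, -6)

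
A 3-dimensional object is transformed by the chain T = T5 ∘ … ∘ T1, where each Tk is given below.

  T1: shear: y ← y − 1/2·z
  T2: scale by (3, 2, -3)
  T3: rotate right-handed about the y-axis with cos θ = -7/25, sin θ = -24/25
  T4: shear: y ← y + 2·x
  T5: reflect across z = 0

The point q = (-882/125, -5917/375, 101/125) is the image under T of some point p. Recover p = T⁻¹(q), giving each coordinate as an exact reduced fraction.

T1 = [1 0 0 0; 0 1 -1/2 0; 0 0 1 0; 0 0 0 1]
T2·T1 = [3 0 0 0; 0 2 -1 0; 0 0 -3 0; 0 0 0 1]
T3·…·T1 = [-21/25 0 72/25 0; 0 2 -1 0; 72/25 0 21/25 0; 0 0 0 1]
T4·…·T1 = [-21/25 0 72/25 0; -42/25 2 119/25 0; 72/25 0 21/25 0; 0 0 0 1]
T5·…·T1 = [-21/25 0 72/25 0; -42/25 2 119/25 0; -72/25 0 -21/25 0; 0 0 0 1]
det M = 18; M⁻¹ = [-7/75 0 -8/25 0; -21/25 1/2 -7/150 0; 8/25 0 -7/75 0; 0 0 0 1]
M⁻¹ · (-882/125, -5917/375, 101/125)ᵀ = (2/5, -2, -7/3)ᵀ

p = (2/5, -2, -7/3)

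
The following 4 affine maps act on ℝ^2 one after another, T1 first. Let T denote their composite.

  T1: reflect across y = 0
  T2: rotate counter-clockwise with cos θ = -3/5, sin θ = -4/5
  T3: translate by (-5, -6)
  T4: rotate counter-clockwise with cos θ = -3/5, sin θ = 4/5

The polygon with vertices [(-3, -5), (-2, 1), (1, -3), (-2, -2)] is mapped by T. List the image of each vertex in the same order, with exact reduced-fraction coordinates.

T1 reflect across y = 0: (-3, -5) → (-3, 5); (-2, 1) → (-2, -1); (1, -3) → (1, 3); (-2, -2) → (-2, 2)
T2 rotate counter-clockwise with cos θ = -3/5, sin θ = -4/5: (-3, 5) → (29/5, -3/5); (-2, -1) → (2/5, 11/5); (1, 3) → (9/5, -13/5); (-2, 2) → (14/5, 2/5)
T3 translate by (-5, -6): (29/5, -3/5) → (4/5, -33/5); (2/5, 11/5) → (-23/5, -19/5); (9/5, -13/5) → (-16/5, -43/5); (14/5, 2/5) → (-11/5, -28/5)
T4 rotate counter-clockwise with cos θ = -3/5, sin θ = 4/5: (4/5, -33/5) → (24/5, 23/5); (-23/5, -19/5) → (29/5, -7/5); (-16/5, -43/5) → (44/5, 13/5); (-11/5, -28/5) → (29/5, 8/5)

image vertices: (24/5, 23/5), (29/5, -7/5), (44/5, 13/5), (29/5, 8/5)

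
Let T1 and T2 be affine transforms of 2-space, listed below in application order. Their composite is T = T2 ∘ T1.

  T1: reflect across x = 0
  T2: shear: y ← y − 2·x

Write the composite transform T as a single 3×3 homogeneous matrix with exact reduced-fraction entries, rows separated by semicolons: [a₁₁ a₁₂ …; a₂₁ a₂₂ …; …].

T1 = [-1 0 0; 0 1 0; 0 0 1]
T2·T1 = [-1 0 0; 2 1 0; 0 0 1]

T = [-1 0 0; 2 1 0; 0 0 1]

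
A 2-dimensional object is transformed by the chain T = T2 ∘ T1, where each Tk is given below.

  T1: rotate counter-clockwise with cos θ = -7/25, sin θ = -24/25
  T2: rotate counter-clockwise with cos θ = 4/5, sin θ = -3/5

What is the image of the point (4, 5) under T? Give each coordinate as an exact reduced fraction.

T1 rotate counter-clockwise with cos θ = -7/25, sin θ = -24/25: (4, 5) → (92/25, -131/25)
T2 rotate counter-clockwise with cos θ = 4/5, sin θ = -3/5: (92/25, -131/25) → (-1/5, -32/5)

T(p) = (-1/5, -32/5)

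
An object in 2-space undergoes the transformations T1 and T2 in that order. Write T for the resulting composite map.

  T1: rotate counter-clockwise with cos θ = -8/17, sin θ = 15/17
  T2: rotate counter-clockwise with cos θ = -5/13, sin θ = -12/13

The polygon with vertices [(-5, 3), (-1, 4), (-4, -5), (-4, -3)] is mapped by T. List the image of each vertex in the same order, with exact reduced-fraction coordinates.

T1 rotate counter-clockwise with cos θ = -8/17, sin θ = 15/17: (-5, 3) → (-5/17, -99/17); (-1, 4) → (-52/17, -47/17); (-4, -5) → (107/17, -20/17); (-4, -3) → (77/17, -36/17)
T2 rotate counter-clockwise with cos θ = -5/13, sin θ = -12/13: (-5/17, -99/17) → (-1163/221, 555/221); (-52/17, -47/17) → (-304/221, 859/221); (107/17, -20/17) → (-775/221, -1184/221); (77/17, -36/17) → (-817/221, -744/221)

image vertices: (-1163/221, 555/221), (-304/221, 859/221), (-775/221, -1184/221), (-817/221, -744/221)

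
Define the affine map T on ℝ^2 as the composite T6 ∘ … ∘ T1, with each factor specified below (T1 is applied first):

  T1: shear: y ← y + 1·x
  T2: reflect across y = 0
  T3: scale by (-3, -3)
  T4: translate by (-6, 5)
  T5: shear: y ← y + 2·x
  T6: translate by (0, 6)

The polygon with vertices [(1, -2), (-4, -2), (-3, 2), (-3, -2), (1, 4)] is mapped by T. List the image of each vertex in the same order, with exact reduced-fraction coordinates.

image vertices: (-9, -10), (6, 5), (3, 14), (3, 2), (-9, 8)

T1 shear: y ← y + 1·x: (1, -2) → (1, -1); (-4, -2) → (-4, -6); (-3, 2) → (-3, -1); (-3, -2) → (-3, -5); (1, 4) → (1, 5)
T2 reflect across y = 0: (1, -1) → (1, 1); (-4, -6) → (-4, 6); (-3, -1) → (-3, 1); (-3, -5) → (-3, 5); (1, 5) → (1, -5)
T3 scale by (-3, -3): (1, 1) → (-3, -3); (-4, 6) → (12, -18); (-3, 1) → (9, -3); (-3, 5) → (9, -15); (1, -5) → (-3, 15)
T4 translate by (-6, 5): (-3, -3) → (-9, 2); (12, -18) → (6, -13); (9, -3) → (3, 2); (9, -15) → (3, -10); (-3, 15) → (-9, 20)
T5 shear: y ← y + 2·x: (-9, 2) → (-9, -16); (6, -13) → (6, -1); (3, 2) → (3, 8); (3, -10) → (3, -4); (-9, 20) → (-9, 2)
T6 translate by (0, 6): (-9, -16) → (-9, -10); (6, -1) → (6, 5); (3, 8) → (3, 14); (3, -4) → (3, 2); (-9, 2) → (-9, 8)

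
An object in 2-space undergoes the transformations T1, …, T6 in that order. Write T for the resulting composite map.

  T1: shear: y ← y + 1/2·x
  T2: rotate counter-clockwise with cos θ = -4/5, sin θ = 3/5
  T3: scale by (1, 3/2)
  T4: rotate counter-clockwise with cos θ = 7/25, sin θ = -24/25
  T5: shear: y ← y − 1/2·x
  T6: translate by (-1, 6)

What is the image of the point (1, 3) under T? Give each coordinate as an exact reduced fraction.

T(p) = (-249/50, 197/20)

T1 shear: y ← y + 1/2·x: (1, 3) → (1, 7/2)
T2 rotate counter-clockwise with cos θ = -4/5, sin θ = 3/5: (1, 7/2) → (-29/10, -11/5)
T3 scale by (1, 3/2): (-29/10, -11/5) → (-29/10, -33/10)
T4 rotate counter-clockwise with cos θ = 7/25, sin θ = -24/25: (-29/10, -33/10) → (-199/50, 93/50)
T5 shear: y ← y − 1/2·x: (-199/50, 93/50) → (-199/50, 77/20)
T6 translate by (-1, 6): (-199/50, 77/20) → (-249/50, 197/20)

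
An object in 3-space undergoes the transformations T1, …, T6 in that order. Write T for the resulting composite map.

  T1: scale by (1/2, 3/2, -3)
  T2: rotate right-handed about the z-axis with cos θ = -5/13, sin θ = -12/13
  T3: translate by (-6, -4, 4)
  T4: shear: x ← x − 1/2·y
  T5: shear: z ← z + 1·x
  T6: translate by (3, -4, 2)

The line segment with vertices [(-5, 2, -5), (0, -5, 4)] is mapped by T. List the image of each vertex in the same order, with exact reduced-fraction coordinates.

image vertices: (28/13, -89/13, 262/13), (-487/52, -133/26, -955/52)

T1 scale by (1/2, 3/2, -3): (-5, 2, -5) → (-5/2, 3, 15); (0, -5, 4) → (0, -15/2, -12)
T2 rotate right-handed about the z-axis with cos θ = -5/13, sin θ = -12/13: (-5/2, 3, 15) → (97/26, 15/13, 15); (0, -15/2, -12) → (-90/13, 75/26, -12)
T3 translate by (-6, -4, 4): (97/26, 15/13, 15) → (-59/26, -37/13, 19); (-90/13, 75/26, -12) → (-168/13, -29/26, -8)
T4 shear: x ← x − 1/2·y: (-59/26, -37/13, 19) → (-11/13, -37/13, 19); (-168/13, -29/26, -8) → (-643/52, -29/26, -8)
T5 shear: z ← z + 1·x: (-11/13, -37/13, 19) → (-11/13, -37/13, 236/13); (-643/52, -29/26, -8) → (-643/52, -29/26, -1059/52)
T6 translate by (3, -4, 2): (-11/13, -37/13, 236/13) → (28/13, -89/13, 262/13); (-643/52, -29/26, -1059/52) → (-487/52, -133/26, -955/52)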